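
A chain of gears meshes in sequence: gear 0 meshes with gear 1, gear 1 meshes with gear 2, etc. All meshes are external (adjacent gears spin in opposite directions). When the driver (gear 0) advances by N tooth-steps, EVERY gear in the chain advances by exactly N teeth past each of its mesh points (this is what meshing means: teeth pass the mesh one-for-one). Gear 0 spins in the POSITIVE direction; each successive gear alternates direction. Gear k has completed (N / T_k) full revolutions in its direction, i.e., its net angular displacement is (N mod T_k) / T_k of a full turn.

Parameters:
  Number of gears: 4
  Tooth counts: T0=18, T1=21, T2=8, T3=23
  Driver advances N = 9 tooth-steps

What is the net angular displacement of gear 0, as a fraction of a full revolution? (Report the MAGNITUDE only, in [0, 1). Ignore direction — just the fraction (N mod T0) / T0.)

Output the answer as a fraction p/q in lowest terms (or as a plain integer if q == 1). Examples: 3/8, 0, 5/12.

Chain of 4 gears, tooth counts: [18, 21, 8, 23]
  gear 0: T0=18, direction=positive, advance = 9 mod 18 = 9 teeth = 9/18 turn
  gear 1: T1=21, direction=negative, advance = 9 mod 21 = 9 teeth = 9/21 turn
  gear 2: T2=8, direction=positive, advance = 9 mod 8 = 1 teeth = 1/8 turn
  gear 3: T3=23, direction=negative, advance = 9 mod 23 = 9 teeth = 9/23 turn
Gear 0: 9 mod 18 = 9
Fraction = 9 / 18 = 1/2 (gcd(9,18)=9) = 1/2

Answer: 1/2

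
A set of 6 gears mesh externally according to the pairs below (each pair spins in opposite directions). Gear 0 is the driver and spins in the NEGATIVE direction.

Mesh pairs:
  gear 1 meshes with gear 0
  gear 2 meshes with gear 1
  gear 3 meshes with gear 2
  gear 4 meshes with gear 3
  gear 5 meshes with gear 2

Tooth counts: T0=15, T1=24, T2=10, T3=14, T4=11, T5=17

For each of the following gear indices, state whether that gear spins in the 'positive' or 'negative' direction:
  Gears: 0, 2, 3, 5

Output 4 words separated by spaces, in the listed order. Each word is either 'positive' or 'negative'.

Answer: negative negative positive positive

Derivation:
Gear 0 (driver): negative (depth 0)
  gear 1: meshes with gear 0 -> depth 1 -> positive (opposite of gear 0)
  gear 2: meshes with gear 1 -> depth 2 -> negative (opposite of gear 1)
  gear 3: meshes with gear 2 -> depth 3 -> positive (opposite of gear 2)
  gear 4: meshes with gear 3 -> depth 4 -> negative (opposite of gear 3)
  gear 5: meshes with gear 2 -> depth 3 -> positive (opposite of gear 2)
Queried indices 0, 2, 3, 5 -> negative, negative, positive, positive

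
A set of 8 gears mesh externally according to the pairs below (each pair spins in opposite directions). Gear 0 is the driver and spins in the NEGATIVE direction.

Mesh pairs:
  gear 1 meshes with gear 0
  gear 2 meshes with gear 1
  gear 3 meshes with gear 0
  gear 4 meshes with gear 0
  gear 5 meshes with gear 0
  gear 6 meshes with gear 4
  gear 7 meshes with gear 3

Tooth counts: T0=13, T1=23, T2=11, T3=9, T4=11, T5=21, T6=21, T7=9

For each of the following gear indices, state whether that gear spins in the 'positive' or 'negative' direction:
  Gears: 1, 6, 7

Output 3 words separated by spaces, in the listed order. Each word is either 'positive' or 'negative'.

Gear 0 (driver): negative (depth 0)
  gear 1: meshes with gear 0 -> depth 1 -> positive (opposite of gear 0)
  gear 2: meshes with gear 1 -> depth 2 -> negative (opposite of gear 1)
  gear 3: meshes with gear 0 -> depth 1 -> positive (opposite of gear 0)
  gear 4: meshes with gear 0 -> depth 1 -> positive (opposite of gear 0)
  gear 5: meshes with gear 0 -> depth 1 -> positive (opposite of gear 0)
  gear 6: meshes with gear 4 -> depth 2 -> negative (opposite of gear 4)
  gear 7: meshes with gear 3 -> depth 2 -> negative (opposite of gear 3)
Queried indices 1, 6, 7 -> positive, negative, negative

Answer: positive negative negative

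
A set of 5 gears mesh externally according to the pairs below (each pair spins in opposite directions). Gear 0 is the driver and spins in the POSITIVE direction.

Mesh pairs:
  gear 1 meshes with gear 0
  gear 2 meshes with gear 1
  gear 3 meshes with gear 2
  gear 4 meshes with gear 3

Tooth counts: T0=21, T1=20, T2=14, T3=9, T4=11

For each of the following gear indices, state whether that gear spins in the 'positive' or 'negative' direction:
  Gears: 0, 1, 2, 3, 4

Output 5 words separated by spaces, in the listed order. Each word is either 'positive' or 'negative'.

Gear 0 (driver): positive (depth 0)
  gear 1: meshes with gear 0 -> depth 1 -> negative (opposite of gear 0)
  gear 2: meshes with gear 1 -> depth 2 -> positive (opposite of gear 1)
  gear 3: meshes with gear 2 -> depth 3 -> negative (opposite of gear 2)
  gear 4: meshes with gear 3 -> depth 4 -> positive (opposite of gear 3)
Queried indices 0, 1, 2, 3, 4 -> positive, negative, positive, negative, positive

Answer: positive negative positive negative positive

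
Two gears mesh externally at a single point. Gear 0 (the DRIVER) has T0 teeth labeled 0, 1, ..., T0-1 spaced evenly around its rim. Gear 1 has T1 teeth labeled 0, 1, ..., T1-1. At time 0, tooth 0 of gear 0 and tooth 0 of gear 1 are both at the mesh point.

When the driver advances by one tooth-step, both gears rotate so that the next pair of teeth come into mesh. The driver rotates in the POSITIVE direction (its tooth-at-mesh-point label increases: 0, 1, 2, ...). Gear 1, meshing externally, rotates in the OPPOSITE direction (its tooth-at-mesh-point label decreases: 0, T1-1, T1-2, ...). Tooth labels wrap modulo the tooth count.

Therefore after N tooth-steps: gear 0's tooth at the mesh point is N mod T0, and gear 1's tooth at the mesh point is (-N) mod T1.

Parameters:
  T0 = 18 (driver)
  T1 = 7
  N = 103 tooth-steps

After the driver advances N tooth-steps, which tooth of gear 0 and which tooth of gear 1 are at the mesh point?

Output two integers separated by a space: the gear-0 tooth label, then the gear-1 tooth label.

Gear 0 (driver, T0=18): tooth at mesh = N mod T0
  103 = 5 * 18 + 13, so 103 mod 18 = 13
  gear 0 tooth = 13
Gear 1 (driven, T1=7): tooth at mesh = (-N) mod T1
  103 = 14 * 7 + 5, so 103 mod 7 = 5
  (-103) mod 7 = (-5) mod 7 = 7 - 5 = 2
Mesh after 103 steps: gear-0 tooth 13 meets gear-1 tooth 2

Answer: 13 2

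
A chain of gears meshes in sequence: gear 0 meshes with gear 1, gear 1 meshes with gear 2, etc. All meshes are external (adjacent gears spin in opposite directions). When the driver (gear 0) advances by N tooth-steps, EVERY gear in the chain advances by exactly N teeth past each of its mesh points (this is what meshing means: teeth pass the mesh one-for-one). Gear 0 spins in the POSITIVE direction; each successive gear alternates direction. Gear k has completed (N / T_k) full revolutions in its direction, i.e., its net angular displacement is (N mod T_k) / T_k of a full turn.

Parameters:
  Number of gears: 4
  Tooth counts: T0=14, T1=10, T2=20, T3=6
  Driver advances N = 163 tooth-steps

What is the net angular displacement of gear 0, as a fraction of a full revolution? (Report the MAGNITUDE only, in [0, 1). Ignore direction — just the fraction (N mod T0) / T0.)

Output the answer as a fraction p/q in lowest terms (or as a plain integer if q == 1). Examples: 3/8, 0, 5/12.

Chain of 4 gears, tooth counts: [14, 10, 20, 6]
  gear 0: T0=14, direction=positive, advance = 163 mod 14 = 9 teeth = 9/14 turn
  gear 1: T1=10, direction=negative, advance = 163 mod 10 = 3 teeth = 3/10 turn
  gear 2: T2=20, direction=positive, advance = 163 mod 20 = 3 teeth = 3/20 turn
  gear 3: T3=6, direction=negative, advance = 163 mod 6 = 1 teeth = 1/6 turn
Gear 0: 163 mod 14 = 9
Fraction = 9 / 14 = 9/14 (gcd(9,14)=1) = 9/14

Answer: 9/14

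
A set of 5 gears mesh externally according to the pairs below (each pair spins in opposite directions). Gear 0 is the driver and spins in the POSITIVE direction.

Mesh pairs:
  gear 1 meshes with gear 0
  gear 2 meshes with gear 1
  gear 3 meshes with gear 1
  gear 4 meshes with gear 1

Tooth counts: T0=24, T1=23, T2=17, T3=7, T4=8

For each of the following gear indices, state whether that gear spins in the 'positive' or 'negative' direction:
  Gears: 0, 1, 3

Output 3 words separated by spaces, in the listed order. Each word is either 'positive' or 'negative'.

Answer: positive negative positive

Derivation:
Gear 0 (driver): positive (depth 0)
  gear 1: meshes with gear 0 -> depth 1 -> negative (opposite of gear 0)
  gear 2: meshes with gear 1 -> depth 2 -> positive (opposite of gear 1)
  gear 3: meshes with gear 1 -> depth 2 -> positive (opposite of gear 1)
  gear 4: meshes with gear 1 -> depth 2 -> positive (opposite of gear 1)
Queried indices 0, 1, 3 -> positive, negative, positive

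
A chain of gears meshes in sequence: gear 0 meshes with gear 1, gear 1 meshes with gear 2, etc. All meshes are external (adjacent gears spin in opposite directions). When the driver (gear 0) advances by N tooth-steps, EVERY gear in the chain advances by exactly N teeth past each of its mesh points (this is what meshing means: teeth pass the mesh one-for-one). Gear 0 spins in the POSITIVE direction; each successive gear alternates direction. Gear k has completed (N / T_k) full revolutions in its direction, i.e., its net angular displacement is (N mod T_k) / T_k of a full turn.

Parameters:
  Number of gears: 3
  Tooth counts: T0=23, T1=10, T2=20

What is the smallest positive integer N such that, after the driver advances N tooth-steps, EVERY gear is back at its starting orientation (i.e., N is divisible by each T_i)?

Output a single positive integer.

Answer: 460

Derivation:
Gear k returns to start when N is a multiple of T_k.
All gears at start simultaneously when N is a common multiple of [23, 10, 20]; the smallest such N is lcm(23, 10, 20).
Start: lcm = T0 = 23
Fold in T1=10: gcd(23, 10) = 1; lcm(23, 10) = 23 * 10 / 1 = 230 / 1 = 230
Fold in T2=20: gcd(230, 20) = 10; lcm(230, 20) = 230 * 20 / 10 = 4600 / 10 = 460
Full cycle length = 460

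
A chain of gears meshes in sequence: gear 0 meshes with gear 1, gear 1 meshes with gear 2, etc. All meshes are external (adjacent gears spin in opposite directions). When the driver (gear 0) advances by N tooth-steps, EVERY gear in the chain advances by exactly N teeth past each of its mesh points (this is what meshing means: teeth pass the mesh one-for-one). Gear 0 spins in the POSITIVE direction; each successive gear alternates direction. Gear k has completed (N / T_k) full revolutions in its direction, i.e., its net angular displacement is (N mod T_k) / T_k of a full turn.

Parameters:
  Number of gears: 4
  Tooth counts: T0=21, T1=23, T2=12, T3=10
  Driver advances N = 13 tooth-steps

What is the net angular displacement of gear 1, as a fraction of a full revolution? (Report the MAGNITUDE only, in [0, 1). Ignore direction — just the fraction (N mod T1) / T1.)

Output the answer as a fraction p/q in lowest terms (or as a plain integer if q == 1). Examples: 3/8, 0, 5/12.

Chain of 4 gears, tooth counts: [21, 23, 12, 10]
  gear 0: T0=21, direction=positive, advance = 13 mod 21 = 13 teeth = 13/21 turn
  gear 1: T1=23, direction=negative, advance = 13 mod 23 = 13 teeth = 13/23 turn
  gear 2: T2=12, direction=positive, advance = 13 mod 12 = 1 teeth = 1/12 turn
  gear 3: T3=10, direction=negative, advance = 13 mod 10 = 3 teeth = 3/10 turn
Gear 1: 13 mod 23 = 13
Fraction = 13 / 23 = 13/23 (gcd(13,23)=1) = 13/23

Answer: 13/23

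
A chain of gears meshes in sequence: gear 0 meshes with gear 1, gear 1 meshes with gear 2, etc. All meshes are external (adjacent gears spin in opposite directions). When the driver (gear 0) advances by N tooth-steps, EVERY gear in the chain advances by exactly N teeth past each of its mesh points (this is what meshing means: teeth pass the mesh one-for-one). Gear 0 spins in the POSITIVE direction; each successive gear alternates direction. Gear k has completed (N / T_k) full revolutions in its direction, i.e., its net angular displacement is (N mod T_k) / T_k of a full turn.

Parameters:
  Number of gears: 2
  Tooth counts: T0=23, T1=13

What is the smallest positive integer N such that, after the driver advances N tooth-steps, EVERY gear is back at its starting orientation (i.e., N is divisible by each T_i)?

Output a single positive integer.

Answer: 299

Derivation:
Gear k returns to start when N is a multiple of T_k.
All gears at start simultaneously when N is a common multiple of [23, 13]; the smallest such N is lcm(23, 13).
Start: lcm = T0 = 23
Fold in T1=13: gcd(23, 13) = 1; lcm(23, 13) = 23 * 13 / 1 = 299 / 1 = 299
Full cycle length = 299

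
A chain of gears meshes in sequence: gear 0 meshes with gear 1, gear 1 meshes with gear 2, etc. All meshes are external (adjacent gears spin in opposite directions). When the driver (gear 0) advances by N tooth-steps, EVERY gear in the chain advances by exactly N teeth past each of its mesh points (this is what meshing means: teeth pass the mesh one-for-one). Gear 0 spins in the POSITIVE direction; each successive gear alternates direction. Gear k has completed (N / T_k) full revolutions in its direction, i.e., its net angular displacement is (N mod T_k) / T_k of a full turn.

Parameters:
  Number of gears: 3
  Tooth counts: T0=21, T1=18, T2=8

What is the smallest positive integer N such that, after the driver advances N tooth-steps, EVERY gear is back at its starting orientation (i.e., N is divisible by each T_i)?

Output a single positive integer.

Answer: 504

Derivation:
Gear k returns to start when N is a multiple of T_k.
All gears at start simultaneously when N is a common multiple of [21, 18, 8]; the smallest such N is lcm(21, 18, 8).
Start: lcm = T0 = 21
Fold in T1=18: gcd(21, 18) = 3; lcm(21, 18) = 21 * 18 / 3 = 378 / 3 = 126
Fold in T2=8: gcd(126, 8) = 2; lcm(126, 8) = 126 * 8 / 2 = 1008 / 2 = 504
Full cycle length = 504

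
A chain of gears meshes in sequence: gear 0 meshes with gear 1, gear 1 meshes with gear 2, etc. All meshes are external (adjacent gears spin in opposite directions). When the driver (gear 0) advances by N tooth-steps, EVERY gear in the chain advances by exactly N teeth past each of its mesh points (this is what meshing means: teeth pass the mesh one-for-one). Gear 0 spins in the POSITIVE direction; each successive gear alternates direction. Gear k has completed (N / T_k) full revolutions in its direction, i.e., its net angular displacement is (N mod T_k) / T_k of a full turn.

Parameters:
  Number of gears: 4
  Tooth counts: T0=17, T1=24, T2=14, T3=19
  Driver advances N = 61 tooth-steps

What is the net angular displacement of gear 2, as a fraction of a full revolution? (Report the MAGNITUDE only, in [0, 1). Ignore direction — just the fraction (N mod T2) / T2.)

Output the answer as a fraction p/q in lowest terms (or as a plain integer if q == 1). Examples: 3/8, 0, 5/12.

Answer: 5/14

Derivation:
Chain of 4 gears, tooth counts: [17, 24, 14, 19]
  gear 0: T0=17, direction=positive, advance = 61 mod 17 = 10 teeth = 10/17 turn
  gear 1: T1=24, direction=negative, advance = 61 mod 24 = 13 teeth = 13/24 turn
  gear 2: T2=14, direction=positive, advance = 61 mod 14 = 5 teeth = 5/14 turn
  gear 3: T3=19, direction=negative, advance = 61 mod 19 = 4 teeth = 4/19 turn
Gear 2: 61 mod 14 = 5
Fraction = 5 / 14 = 5/14 (gcd(5,14)=1) = 5/14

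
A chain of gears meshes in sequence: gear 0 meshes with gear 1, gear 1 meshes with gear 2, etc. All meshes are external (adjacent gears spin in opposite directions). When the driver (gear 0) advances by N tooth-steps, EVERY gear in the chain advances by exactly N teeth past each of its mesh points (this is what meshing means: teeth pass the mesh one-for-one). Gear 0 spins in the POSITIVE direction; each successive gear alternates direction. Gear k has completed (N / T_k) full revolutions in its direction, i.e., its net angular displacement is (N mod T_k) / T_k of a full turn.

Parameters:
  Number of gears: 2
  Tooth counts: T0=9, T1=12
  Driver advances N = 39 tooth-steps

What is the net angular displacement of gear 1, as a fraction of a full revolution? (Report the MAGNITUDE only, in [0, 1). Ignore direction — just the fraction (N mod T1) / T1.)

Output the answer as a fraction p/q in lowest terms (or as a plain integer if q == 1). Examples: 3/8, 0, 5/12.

Chain of 2 gears, tooth counts: [9, 12]
  gear 0: T0=9, direction=positive, advance = 39 mod 9 = 3 teeth = 3/9 turn
  gear 1: T1=12, direction=negative, advance = 39 mod 12 = 3 teeth = 3/12 turn
Gear 1: 39 mod 12 = 3
Fraction = 3 / 12 = 1/4 (gcd(3,12)=3) = 1/4

Answer: 1/4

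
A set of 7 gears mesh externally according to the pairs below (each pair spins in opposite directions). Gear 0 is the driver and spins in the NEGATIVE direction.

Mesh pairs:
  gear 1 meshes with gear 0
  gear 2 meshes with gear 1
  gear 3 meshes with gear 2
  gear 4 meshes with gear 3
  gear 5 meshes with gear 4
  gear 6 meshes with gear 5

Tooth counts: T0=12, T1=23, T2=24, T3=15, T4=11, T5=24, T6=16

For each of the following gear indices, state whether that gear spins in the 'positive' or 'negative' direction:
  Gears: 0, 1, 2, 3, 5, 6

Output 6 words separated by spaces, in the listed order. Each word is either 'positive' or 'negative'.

Answer: negative positive negative positive positive negative

Derivation:
Gear 0 (driver): negative (depth 0)
  gear 1: meshes with gear 0 -> depth 1 -> positive (opposite of gear 0)
  gear 2: meshes with gear 1 -> depth 2 -> negative (opposite of gear 1)
  gear 3: meshes with gear 2 -> depth 3 -> positive (opposite of gear 2)
  gear 4: meshes with gear 3 -> depth 4 -> negative (opposite of gear 3)
  gear 5: meshes with gear 4 -> depth 5 -> positive (opposite of gear 4)
  gear 6: meshes with gear 5 -> depth 6 -> negative (opposite of gear 5)
Queried indices 0, 1, 2, 3, 5, 6 -> negative, positive, negative, positive, positive, negative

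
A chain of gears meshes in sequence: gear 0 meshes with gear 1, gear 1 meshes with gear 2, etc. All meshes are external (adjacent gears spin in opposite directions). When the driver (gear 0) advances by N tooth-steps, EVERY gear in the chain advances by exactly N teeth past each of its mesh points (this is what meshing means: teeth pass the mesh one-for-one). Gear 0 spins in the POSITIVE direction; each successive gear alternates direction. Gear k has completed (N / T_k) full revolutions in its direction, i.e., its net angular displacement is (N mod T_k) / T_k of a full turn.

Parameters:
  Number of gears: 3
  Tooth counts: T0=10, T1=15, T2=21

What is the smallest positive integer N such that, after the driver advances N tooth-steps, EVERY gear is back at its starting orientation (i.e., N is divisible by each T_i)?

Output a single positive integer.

Gear k returns to start when N is a multiple of T_k.
All gears at start simultaneously when N is a common multiple of [10, 15, 21]; the smallest such N is lcm(10, 15, 21).
Start: lcm = T0 = 10
Fold in T1=15: gcd(10, 15) = 5; lcm(10, 15) = 10 * 15 / 5 = 150 / 5 = 30
Fold in T2=21: gcd(30, 21) = 3; lcm(30, 21) = 30 * 21 / 3 = 630 / 3 = 210
Full cycle length = 210

Answer: 210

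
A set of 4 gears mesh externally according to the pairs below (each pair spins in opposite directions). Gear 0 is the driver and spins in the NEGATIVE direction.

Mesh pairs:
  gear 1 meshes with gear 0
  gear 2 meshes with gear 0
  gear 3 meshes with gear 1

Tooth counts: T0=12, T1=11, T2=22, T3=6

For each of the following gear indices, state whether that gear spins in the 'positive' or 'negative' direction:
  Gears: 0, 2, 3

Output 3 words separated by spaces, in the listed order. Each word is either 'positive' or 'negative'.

Gear 0 (driver): negative (depth 0)
  gear 1: meshes with gear 0 -> depth 1 -> positive (opposite of gear 0)
  gear 2: meshes with gear 0 -> depth 1 -> positive (opposite of gear 0)
  gear 3: meshes with gear 1 -> depth 2 -> negative (opposite of gear 1)
Queried indices 0, 2, 3 -> negative, positive, negative

Answer: negative positive negative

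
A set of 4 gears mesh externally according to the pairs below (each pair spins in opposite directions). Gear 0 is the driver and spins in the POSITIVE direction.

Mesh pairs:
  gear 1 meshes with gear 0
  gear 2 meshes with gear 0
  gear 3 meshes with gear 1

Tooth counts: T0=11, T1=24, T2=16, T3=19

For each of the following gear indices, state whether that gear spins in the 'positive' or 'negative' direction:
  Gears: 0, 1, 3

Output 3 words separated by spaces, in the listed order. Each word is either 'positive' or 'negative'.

Gear 0 (driver): positive (depth 0)
  gear 1: meshes with gear 0 -> depth 1 -> negative (opposite of gear 0)
  gear 2: meshes with gear 0 -> depth 1 -> negative (opposite of gear 0)
  gear 3: meshes with gear 1 -> depth 2 -> positive (opposite of gear 1)
Queried indices 0, 1, 3 -> positive, negative, positive

Answer: positive negative positive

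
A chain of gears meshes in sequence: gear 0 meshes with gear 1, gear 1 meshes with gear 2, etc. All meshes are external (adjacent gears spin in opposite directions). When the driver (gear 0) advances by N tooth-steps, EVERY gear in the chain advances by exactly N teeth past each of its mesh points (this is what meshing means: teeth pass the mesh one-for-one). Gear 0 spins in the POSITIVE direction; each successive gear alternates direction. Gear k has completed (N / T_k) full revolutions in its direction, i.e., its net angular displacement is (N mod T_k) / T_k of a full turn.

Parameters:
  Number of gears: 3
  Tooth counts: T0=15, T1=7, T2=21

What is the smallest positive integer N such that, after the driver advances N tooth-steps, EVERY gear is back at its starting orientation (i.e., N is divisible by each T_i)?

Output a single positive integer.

Answer: 105

Derivation:
Gear k returns to start when N is a multiple of T_k.
All gears at start simultaneously when N is a common multiple of [15, 7, 21]; the smallest such N is lcm(15, 7, 21).
Start: lcm = T0 = 15
Fold in T1=7: gcd(15, 7) = 1; lcm(15, 7) = 15 * 7 / 1 = 105 / 1 = 105
Fold in T2=21: gcd(105, 21) = 21; lcm(105, 21) = 105 * 21 / 21 = 2205 / 21 = 105
Full cycle length = 105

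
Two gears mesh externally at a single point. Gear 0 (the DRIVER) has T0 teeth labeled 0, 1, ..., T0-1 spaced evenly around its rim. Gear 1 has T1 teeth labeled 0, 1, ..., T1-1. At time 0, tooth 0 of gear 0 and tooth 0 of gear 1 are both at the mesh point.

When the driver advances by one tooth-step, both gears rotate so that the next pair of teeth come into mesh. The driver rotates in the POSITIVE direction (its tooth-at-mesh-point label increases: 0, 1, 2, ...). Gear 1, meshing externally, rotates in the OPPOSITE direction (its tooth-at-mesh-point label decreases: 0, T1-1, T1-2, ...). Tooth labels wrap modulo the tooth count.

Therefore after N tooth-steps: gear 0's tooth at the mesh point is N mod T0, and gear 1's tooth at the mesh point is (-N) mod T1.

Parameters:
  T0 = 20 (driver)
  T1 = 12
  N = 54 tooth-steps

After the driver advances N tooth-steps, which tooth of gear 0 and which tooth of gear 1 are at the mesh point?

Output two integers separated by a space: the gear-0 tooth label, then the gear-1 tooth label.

Gear 0 (driver, T0=20): tooth at mesh = N mod T0
  54 = 2 * 20 + 14, so 54 mod 20 = 14
  gear 0 tooth = 14
Gear 1 (driven, T1=12): tooth at mesh = (-N) mod T1
  54 = 4 * 12 + 6, so 54 mod 12 = 6
  (-54) mod 12 = (-6) mod 12 = 12 - 6 = 6
Mesh after 54 steps: gear-0 tooth 14 meets gear-1 tooth 6

Answer: 14 6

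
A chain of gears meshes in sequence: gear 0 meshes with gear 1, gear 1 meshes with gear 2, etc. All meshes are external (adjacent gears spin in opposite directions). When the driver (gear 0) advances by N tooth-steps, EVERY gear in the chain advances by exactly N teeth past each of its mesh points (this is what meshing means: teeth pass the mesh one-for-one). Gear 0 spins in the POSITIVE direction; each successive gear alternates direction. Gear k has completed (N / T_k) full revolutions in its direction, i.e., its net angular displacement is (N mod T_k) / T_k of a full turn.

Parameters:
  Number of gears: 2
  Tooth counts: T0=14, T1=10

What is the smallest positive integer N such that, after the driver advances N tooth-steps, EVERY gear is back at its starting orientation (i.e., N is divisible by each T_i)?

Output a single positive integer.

Answer: 70

Derivation:
Gear k returns to start when N is a multiple of T_k.
All gears at start simultaneously when N is a common multiple of [14, 10]; the smallest such N is lcm(14, 10).
Start: lcm = T0 = 14
Fold in T1=10: gcd(14, 10) = 2; lcm(14, 10) = 14 * 10 / 2 = 140 / 2 = 70
Full cycle length = 70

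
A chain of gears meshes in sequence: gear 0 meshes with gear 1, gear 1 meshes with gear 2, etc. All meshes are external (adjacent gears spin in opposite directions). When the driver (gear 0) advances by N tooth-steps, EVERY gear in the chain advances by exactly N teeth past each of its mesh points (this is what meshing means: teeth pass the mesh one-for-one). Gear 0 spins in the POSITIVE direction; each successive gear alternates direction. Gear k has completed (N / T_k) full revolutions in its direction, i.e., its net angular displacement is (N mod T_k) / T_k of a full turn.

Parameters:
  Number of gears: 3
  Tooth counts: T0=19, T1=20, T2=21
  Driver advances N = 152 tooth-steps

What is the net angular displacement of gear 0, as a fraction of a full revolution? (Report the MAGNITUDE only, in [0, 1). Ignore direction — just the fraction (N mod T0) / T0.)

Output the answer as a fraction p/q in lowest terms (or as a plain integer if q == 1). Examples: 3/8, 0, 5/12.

Answer: 0

Derivation:
Chain of 3 gears, tooth counts: [19, 20, 21]
  gear 0: T0=19, direction=positive, advance = 152 mod 19 = 0 teeth = 0/19 turn
  gear 1: T1=20, direction=negative, advance = 152 mod 20 = 12 teeth = 12/20 turn
  gear 2: T2=21, direction=positive, advance = 152 mod 21 = 5 teeth = 5/21 turn
Gear 0: 152 mod 19 = 0
Fraction = 0 / 19 = 0/1 (gcd(0,19)=19) = 0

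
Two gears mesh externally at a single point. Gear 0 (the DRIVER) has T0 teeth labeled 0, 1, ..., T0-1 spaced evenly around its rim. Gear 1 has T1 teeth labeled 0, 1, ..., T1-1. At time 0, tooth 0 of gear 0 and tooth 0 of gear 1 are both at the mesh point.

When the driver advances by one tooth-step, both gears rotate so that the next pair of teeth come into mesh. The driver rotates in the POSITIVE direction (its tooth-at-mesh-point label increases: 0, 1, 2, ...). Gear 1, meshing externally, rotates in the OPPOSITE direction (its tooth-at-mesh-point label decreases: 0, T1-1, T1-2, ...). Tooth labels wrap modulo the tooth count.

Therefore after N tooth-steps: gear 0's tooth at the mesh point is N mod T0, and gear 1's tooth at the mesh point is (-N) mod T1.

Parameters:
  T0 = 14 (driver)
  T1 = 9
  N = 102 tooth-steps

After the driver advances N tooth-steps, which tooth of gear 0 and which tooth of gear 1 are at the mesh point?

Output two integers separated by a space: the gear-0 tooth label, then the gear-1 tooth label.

Gear 0 (driver, T0=14): tooth at mesh = N mod T0
  102 = 7 * 14 + 4, so 102 mod 14 = 4
  gear 0 tooth = 4
Gear 1 (driven, T1=9): tooth at mesh = (-N) mod T1
  102 = 11 * 9 + 3, so 102 mod 9 = 3
  (-102) mod 9 = (-3) mod 9 = 9 - 3 = 6
Mesh after 102 steps: gear-0 tooth 4 meets gear-1 tooth 6

Answer: 4 6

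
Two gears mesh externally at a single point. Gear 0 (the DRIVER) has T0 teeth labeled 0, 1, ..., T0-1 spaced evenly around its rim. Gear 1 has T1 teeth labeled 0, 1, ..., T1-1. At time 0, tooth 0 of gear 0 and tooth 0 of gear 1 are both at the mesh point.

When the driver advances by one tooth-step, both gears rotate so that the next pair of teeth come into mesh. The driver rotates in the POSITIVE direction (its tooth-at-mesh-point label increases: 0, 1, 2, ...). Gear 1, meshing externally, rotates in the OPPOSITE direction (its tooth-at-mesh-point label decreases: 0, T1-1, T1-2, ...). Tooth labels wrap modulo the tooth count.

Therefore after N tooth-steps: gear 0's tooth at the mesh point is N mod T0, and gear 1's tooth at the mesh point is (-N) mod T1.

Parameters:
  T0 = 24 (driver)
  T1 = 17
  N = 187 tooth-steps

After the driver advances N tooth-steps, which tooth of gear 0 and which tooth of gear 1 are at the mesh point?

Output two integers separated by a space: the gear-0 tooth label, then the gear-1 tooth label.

Answer: 19 0

Derivation:
Gear 0 (driver, T0=24): tooth at mesh = N mod T0
  187 = 7 * 24 + 19, so 187 mod 24 = 19
  gear 0 tooth = 19
Gear 1 (driven, T1=17): tooth at mesh = (-N) mod T1
  187 = 11 * 17 + 0, so 187 mod 17 = 0
  (-187) mod 17 = 0
Mesh after 187 steps: gear-0 tooth 19 meets gear-1 tooth 0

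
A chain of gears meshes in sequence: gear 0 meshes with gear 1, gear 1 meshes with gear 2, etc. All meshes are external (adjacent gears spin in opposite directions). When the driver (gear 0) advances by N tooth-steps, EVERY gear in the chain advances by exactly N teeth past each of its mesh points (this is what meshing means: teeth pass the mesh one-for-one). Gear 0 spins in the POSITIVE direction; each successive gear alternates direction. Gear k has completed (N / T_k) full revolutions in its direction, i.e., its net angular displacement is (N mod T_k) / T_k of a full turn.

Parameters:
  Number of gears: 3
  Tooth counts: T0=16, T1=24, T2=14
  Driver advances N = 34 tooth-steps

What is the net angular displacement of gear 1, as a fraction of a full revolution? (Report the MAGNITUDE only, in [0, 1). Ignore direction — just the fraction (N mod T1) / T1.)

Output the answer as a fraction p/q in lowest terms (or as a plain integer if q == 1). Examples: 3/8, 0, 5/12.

Answer: 5/12

Derivation:
Chain of 3 gears, tooth counts: [16, 24, 14]
  gear 0: T0=16, direction=positive, advance = 34 mod 16 = 2 teeth = 2/16 turn
  gear 1: T1=24, direction=negative, advance = 34 mod 24 = 10 teeth = 10/24 turn
  gear 2: T2=14, direction=positive, advance = 34 mod 14 = 6 teeth = 6/14 turn
Gear 1: 34 mod 24 = 10
Fraction = 10 / 24 = 5/12 (gcd(10,24)=2) = 5/12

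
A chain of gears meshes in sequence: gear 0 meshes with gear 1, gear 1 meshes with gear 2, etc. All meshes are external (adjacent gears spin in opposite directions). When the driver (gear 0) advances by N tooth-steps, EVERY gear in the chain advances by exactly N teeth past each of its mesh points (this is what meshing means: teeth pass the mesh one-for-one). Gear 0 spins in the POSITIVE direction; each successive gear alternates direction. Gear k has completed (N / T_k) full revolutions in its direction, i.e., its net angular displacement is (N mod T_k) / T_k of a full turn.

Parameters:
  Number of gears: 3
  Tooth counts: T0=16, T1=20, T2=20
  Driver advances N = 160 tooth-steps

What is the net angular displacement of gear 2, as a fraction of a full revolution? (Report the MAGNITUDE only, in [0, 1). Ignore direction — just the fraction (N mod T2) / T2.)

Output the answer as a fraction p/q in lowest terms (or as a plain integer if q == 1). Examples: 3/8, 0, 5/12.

Chain of 3 gears, tooth counts: [16, 20, 20]
  gear 0: T0=16, direction=positive, advance = 160 mod 16 = 0 teeth = 0/16 turn
  gear 1: T1=20, direction=negative, advance = 160 mod 20 = 0 teeth = 0/20 turn
  gear 2: T2=20, direction=positive, advance = 160 mod 20 = 0 teeth = 0/20 turn
Gear 2: 160 mod 20 = 0
Fraction = 0 / 20 = 0/1 (gcd(0,20)=20) = 0

Answer: 0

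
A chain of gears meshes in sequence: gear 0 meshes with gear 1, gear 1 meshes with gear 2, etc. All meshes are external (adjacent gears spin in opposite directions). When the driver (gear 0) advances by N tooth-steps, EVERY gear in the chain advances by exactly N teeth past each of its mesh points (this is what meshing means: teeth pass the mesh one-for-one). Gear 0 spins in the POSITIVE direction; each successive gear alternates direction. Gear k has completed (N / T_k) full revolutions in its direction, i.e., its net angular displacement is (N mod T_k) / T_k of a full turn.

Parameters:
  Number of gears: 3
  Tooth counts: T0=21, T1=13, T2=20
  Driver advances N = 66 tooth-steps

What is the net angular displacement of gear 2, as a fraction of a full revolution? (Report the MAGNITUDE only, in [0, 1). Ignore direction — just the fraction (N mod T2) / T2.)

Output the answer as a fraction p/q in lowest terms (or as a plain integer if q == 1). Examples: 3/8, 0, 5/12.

Chain of 3 gears, tooth counts: [21, 13, 20]
  gear 0: T0=21, direction=positive, advance = 66 mod 21 = 3 teeth = 3/21 turn
  gear 1: T1=13, direction=negative, advance = 66 mod 13 = 1 teeth = 1/13 turn
  gear 2: T2=20, direction=positive, advance = 66 mod 20 = 6 teeth = 6/20 turn
Gear 2: 66 mod 20 = 6
Fraction = 6 / 20 = 3/10 (gcd(6,20)=2) = 3/10

Answer: 3/10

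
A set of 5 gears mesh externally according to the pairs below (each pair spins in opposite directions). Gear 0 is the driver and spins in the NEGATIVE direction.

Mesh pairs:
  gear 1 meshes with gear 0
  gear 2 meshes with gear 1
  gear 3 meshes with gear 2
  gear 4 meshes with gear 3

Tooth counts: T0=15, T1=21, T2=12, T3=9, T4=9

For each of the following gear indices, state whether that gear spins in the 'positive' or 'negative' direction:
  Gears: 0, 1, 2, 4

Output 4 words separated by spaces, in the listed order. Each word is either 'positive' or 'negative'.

Answer: negative positive negative negative

Derivation:
Gear 0 (driver): negative (depth 0)
  gear 1: meshes with gear 0 -> depth 1 -> positive (opposite of gear 0)
  gear 2: meshes with gear 1 -> depth 2 -> negative (opposite of gear 1)
  gear 3: meshes with gear 2 -> depth 3 -> positive (opposite of gear 2)
  gear 4: meshes with gear 3 -> depth 4 -> negative (opposite of gear 3)
Queried indices 0, 1, 2, 4 -> negative, positive, negative, negative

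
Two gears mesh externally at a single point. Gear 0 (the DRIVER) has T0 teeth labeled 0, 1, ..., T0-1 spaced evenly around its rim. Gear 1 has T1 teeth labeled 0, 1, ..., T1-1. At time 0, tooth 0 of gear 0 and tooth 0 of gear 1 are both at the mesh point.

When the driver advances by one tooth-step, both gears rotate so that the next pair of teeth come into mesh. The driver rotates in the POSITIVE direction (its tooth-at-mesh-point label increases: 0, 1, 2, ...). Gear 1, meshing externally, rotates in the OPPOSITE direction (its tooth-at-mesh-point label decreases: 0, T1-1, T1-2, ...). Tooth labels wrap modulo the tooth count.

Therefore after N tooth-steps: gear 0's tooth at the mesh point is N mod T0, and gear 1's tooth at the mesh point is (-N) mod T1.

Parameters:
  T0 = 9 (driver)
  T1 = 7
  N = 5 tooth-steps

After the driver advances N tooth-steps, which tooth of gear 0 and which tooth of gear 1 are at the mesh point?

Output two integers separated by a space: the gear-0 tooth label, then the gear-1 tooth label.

Answer: 5 2

Derivation:
Gear 0 (driver, T0=9): tooth at mesh = N mod T0
  5 = 0 * 9 + 5, so 5 mod 9 = 5
  gear 0 tooth = 5
Gear 1 (driven, T1=7): tooth at mesh = (-N) mod T1
  5 = 0 * 7 + 5, so 5 mod 7 = 5
  (-5) mod 7 = (-5) mod 7 = 7 - 5 = 2
Mesh after 5 steps: gear-0 tooth 5 meets gear-1 tooth 2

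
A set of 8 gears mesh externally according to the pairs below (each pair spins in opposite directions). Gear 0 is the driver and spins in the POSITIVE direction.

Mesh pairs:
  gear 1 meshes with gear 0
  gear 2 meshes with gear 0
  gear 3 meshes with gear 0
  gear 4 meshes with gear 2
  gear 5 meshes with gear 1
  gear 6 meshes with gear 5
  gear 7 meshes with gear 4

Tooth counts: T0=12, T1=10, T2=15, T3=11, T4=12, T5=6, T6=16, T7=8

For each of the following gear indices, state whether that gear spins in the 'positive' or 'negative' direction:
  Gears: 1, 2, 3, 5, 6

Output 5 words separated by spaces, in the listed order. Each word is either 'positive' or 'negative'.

Gear 0 (driver): positive (depth 0)
  gear 1: meshes with gear 0 -> depth 1 -> negative (opposite of gear 0)
  gear 2: meshes with gear 0 -> depth 1 -> negative (opposite of gear 0)
  gear 3: meshes with gear 0 -> depth 1 -> negative (opposite of gear 0)
  gear 4: meshes with gear 2 -> depth 2 -> positive (opposite of gear 2)
  gear 5: meshes with gear 1 -> depth 2 -> positive (opposite of gear 1)
  gear 6: meshes with gear 5 -> depth 3 -> negative (opposite of gear 5)
  gear 7: meshes with gear 4 -> depth 3 -> negative (opposite of gear 4)
Queried indices 1, 2, 3, 5, 6 -> negative, negative, negative, positive, negative

Answer: negative negative negative positive negative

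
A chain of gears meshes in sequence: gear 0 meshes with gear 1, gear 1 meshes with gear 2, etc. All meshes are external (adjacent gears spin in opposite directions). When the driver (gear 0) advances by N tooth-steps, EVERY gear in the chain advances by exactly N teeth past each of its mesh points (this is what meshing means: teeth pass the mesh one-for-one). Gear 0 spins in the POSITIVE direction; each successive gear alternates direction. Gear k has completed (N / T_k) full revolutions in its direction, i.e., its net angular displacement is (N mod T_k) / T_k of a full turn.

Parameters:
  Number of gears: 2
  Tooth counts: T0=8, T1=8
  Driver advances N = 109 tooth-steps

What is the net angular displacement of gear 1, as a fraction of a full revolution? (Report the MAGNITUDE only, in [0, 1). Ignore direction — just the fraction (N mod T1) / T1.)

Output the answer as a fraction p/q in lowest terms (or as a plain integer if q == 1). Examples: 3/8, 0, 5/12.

Answer: 5/8

Derivation:
Chain of 2 gears, tooth counts: [8, 8]
  gear 0: T0=8, direction=positive, advance = 109 mod 8 = 5 teeth = 5/8 turn
  gear 1: T1=8, direction=negative, advance = 109 mod 8 = 5 teeth = 5/8 turn
Gear 1: 109 mod 8 = 5
Fraction = 5 / 8 = 5/8 (gcd(5,8)=1) = 5/8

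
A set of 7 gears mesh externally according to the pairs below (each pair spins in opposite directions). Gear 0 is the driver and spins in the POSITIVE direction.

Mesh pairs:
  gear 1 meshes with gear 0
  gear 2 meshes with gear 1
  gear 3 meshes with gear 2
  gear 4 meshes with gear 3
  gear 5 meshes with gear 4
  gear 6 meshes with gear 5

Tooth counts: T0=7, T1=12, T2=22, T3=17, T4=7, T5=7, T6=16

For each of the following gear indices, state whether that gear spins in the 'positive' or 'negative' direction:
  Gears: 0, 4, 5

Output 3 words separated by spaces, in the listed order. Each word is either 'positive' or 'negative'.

Answer: positive positive negative

Derivation:
Gear 0 (driver): positive (depth 0)
  gear 1: meshes with gear 0 -> depth 1 -> negative (opposite of gear 0)
  gear 2: meshes with gear 1 -> depth 2 -> positive (opposite of gear 1)
  gear 3: meshes with gear 2 -> depth 3 -> negative (opposite of gear 2)
  gear 4: meshes with gear 3 -> depth 4 -> positive (opposite of gear 3)
  gear 5: meshes with gear 4 -> depth 5 -> negative (opposite of gear 4)
  gear 6: meshes with gear 5 -> depth 6 -> positive (opposite of gear 5)
Queried indices 0, 4, 5 -> positive, positive, negative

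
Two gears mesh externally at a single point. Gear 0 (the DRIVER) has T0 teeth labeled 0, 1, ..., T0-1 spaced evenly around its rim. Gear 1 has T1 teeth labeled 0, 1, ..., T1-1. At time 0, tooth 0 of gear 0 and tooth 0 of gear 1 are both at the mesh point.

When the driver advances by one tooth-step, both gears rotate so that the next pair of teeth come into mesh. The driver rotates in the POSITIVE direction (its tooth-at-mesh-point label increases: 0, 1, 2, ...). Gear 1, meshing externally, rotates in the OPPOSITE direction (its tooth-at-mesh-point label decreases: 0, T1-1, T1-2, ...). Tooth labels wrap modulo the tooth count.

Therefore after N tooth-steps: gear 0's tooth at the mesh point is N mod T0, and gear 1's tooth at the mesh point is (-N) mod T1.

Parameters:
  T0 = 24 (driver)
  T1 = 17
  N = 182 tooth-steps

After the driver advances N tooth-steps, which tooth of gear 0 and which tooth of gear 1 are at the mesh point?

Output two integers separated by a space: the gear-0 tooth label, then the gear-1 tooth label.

Answer: 14 5

Derivation:
Gear 0 (driver, T0=24): tooth at mesh = N mod T0
  182 = 7 * 24 + 14, so 182 mod 24 = 14
  gear 0 tooth = 14
Gear 1 (driven, T1=17): tooth at mesh = (-N) mod T1
  182 = 10 * 17 + 12, so 182 mod 17 = 12
  (-182) mod 17 = (-12) mod 17 = 17 - 12 = 5
Mesh after 182 steps: gear-0 tooth 14 meets gear-1 tooth 5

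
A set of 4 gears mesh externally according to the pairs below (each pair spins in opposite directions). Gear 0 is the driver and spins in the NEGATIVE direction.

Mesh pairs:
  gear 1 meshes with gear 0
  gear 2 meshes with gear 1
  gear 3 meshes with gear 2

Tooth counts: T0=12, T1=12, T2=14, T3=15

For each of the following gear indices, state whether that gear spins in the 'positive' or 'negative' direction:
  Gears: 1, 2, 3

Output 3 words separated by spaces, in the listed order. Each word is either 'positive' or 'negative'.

Answer: positive negative positive

Derivation:
Gear 0 (driver): negative (depth 0)
  gear 1: meshes with gear 0 -> depth 1 -> positive (opposite of gear 0)
  gear 2: meshes with gear 1 -> depth 2 -> negative (opposite of gear 1)
  gear 3: meshes with gear 2 -> depth 3 -> positive (opposite of gear 2)
Queried indices 1, 2, 3 -> positive, negative, positive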